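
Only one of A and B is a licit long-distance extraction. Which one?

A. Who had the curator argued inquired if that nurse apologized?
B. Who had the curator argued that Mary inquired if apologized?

In B, the wh-phrase is extracted from inside a wh-island (introduced by "if"), which blocks movement.
In A, the extraction path crosses only that-complement boundaries, which are transparent.
So A is grammatical.

A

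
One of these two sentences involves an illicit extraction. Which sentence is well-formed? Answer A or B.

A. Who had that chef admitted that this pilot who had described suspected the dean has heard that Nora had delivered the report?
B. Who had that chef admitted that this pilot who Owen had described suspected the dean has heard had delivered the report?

B

In A, the wh-phrase is extracted from inside a complex-NP island (relative clause) (introduced by "who"), which blocks movement.
In B, the extraction path crosses only that-complement boundaries, which are transparent.
So B is grammatical.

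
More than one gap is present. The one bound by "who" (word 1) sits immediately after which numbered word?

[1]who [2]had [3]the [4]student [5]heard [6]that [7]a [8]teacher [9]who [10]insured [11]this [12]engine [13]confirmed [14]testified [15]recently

The displaced element is "who" (word 1).
It is linked across 2 clause boundaries (that → Ø).
It functions as the subject of "testified", so the gap sits immediately after word 13 ("confirmed").
Base order: The student had heard that a teacher who insured this engine confirmed that who testified recently.

13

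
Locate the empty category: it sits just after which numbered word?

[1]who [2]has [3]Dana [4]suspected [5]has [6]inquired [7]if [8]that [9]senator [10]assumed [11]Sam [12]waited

4

The displaced element is "who" (word 1).
It is linked across 1 clause boundary (Ø).
It functions as the subject of "inquired", so the gap sits immediately after word 4 ("suspected").
Base order: Dana has suspected that who has inquired if that senator assumed Sam waited.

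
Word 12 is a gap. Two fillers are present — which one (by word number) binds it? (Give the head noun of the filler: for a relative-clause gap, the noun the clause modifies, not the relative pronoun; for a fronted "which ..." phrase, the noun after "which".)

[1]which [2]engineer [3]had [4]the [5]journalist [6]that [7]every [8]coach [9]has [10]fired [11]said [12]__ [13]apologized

2

The marked gap is the subject of "apologized".
Its filler is the fronted wh-phrase "which engineer", at word 2.
(The other dependency links word 5 to a gap after word 10.)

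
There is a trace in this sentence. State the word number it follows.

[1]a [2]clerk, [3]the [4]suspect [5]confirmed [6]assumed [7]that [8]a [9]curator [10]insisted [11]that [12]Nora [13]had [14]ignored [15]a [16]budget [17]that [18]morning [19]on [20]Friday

The displaced element is "a clerk" (word 2).
It is linked across 1 clause boundary (Ø).
It functions as the subject of "assumed", so the gap sits immediately after word 5 ("confirmed").
Base order: The suspect confirmed that a clerk assumed that a curator insisted that Nora had ignored a budget that morning on Friday.

5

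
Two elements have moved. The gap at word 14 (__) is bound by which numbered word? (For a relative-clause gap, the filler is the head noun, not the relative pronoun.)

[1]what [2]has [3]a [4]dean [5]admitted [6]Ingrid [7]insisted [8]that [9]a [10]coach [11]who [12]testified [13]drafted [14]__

1

The marked gap is the direct object of "drafted".
Its filler is the fronted wh-phrase "what", at word 1.
(The other dependency links word 10 to a gap after word 11.)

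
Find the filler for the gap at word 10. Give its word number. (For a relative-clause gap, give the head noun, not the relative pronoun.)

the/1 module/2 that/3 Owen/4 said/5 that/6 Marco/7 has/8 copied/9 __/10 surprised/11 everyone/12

2

The gap at 10 is the object of "copied", inside a relative clause.
The relative pronoun is "that" (word 3); it is bound by the head noun immediately before it.
Its filler is the head noun "module", at word 2.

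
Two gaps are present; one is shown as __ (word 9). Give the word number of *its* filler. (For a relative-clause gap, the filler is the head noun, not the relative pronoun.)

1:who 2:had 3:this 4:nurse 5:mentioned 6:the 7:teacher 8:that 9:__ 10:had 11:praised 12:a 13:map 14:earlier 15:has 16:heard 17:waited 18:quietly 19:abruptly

The marked gap is inside the relative clause, the subject of "praised".
Its filler is the head noun "teacher" (via "that"), at word 7.
(The other dependency links word 1 to a gap after word 16.)

7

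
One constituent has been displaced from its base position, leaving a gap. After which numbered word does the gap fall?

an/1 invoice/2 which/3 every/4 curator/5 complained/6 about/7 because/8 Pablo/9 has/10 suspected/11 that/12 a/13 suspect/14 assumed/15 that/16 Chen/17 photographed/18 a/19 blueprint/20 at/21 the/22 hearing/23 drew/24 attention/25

7

The displaced element is "an invoice" (word 2).
It functions as the object of the preposition "about" of "complained", so the gap sits immediately after word 7 ("about").
Base order: Every curator complained about an invoice because Pablo has suspected that a suspect assumed that Chen photographed a blueprint at the hearing.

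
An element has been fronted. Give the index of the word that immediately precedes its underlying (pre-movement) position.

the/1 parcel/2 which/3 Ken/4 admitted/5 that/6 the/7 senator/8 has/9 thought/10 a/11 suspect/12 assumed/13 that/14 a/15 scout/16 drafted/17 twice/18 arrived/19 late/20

17

The displaced element is "the parcel" (word 2).
It is linked across 3 clause boundaries (that → Ø → that).
It functions as the direct object of "drafted", so the gap sits immediately after word 17 ("drafted").
Base order: Ken admitted that the senator has thought a suspect assumed that a scout drafted the parcel twice.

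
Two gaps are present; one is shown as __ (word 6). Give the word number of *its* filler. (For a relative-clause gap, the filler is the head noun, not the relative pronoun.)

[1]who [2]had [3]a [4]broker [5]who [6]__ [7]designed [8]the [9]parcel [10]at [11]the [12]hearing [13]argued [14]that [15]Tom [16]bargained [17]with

The marked gap is inside the relative clause, the subject of "designed".
Its filler is the head noun "broker" (via "who"), at word 4.
(The other dependency links word 1 to a gap after word 17.)

4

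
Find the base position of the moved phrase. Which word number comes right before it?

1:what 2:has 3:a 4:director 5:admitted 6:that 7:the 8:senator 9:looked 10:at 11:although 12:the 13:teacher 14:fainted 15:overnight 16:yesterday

The displaced element is "what" (word 1).
It is linked across 1 clause boundary (that).
It functions as the object of the preposition "at" of "looked", so the gap sits immediately after word 10 ("at").
Base order: A director has admitted that the senator looked at what although the teacher fainted overnight yesterday.

10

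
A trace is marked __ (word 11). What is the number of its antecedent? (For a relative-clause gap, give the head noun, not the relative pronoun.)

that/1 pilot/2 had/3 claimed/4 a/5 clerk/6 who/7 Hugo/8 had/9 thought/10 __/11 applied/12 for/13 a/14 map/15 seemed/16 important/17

6

The gap at 11 is the subject of "applied", inside a relative clause.
The relative pronoun is "who" (word 7); it is bound by the head noun immediately before it.
Its filler is the head noun "clerk", at word 6.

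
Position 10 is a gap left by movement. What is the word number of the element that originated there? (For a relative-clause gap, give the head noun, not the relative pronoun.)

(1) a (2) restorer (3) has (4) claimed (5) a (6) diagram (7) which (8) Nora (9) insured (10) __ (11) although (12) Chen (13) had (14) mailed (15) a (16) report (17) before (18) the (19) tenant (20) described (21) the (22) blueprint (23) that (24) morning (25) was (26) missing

The gap at 10 is the object of "insured", inside a relative clause.
The relative pronoun is "which" (word 7); it is bound by the head noun immediately before it.
Its filler is the head noun "diagram", at word 6.

6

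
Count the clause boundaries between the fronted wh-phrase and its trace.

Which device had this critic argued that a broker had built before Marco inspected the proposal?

"which device" is extracted from the object of "built".
Boundaries crossed, outermost first: [that] — 1 in total.

1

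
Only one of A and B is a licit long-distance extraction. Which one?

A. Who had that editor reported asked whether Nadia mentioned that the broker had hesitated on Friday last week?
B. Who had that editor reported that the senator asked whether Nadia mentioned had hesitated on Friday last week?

A

In B, the wh-phrase is extracted from inside a wh-island (introduced by "whether"), which blocks movement.
In A, the extraction path crosses only that-complement boundaries, which are transparent.
So A is grammatical.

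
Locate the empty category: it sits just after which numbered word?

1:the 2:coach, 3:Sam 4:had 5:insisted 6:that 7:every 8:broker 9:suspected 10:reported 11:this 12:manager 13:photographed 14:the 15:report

The displaced element is "the coach" (word 2).
It is linked across 2 clause boundaries (that → Ø).
It functions as the subject of "reported", so the gap sits immediately after word 9 ("suspected").
Base order: Sam had insisted that every broker suspected that the coach reported this manager photographed the report.

9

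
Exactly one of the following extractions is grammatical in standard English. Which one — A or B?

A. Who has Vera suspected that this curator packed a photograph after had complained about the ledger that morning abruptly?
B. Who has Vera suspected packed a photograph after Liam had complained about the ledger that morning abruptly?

B

In A, the wh-phrase is extracted from inside an adjunct island (introduced by "after"), which blocks movement.
In B, the extraction path crosses only that-complement boundaries, which are transparent.
So B is grammatical.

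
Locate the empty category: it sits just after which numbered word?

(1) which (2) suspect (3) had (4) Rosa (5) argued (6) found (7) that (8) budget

5

The displaced element is "which suspect" (word 2).
It is linked across 1 clause boundary (Ø).
It functions as the subject of "found", so the gap sits immediately after word 5 ("argued").
Base order: Rosa had argued which suspect found that budget.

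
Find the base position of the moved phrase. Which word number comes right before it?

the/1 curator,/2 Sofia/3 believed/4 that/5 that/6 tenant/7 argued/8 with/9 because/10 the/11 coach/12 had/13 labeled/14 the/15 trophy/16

9

The displaced element is "the curator" (word 2).
It is linked across 1 clause boundary (that).
It functions as the object of the preposition "with" of "argued", so the gap sits immediately after word 9 ("with").
Base order: Sofia believed that that tenant argued with the curator because the coach had labeled the trophy.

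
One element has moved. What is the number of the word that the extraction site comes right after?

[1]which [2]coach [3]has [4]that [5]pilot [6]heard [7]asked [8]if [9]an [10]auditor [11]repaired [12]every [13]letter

6

The displaced element is "which coach" (word 2).
It is linked across 1 clause boundary (Ø).
It functions as the subject of "asked", so the gap sits immediately after word 6 ("heard").
Base order: That pilot has heard that which coach asked if an auditor repaired every letter.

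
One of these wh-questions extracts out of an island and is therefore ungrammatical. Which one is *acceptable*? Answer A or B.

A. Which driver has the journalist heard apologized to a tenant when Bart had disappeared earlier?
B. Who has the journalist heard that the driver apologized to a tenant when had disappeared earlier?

A

In B, the wh-phrase is extracted from inside an adjunct island (introduced by "when"), which blocks movement.
In A, the extraction path crosses only that-complement boundaries, which are transparent.
So A is grammatical.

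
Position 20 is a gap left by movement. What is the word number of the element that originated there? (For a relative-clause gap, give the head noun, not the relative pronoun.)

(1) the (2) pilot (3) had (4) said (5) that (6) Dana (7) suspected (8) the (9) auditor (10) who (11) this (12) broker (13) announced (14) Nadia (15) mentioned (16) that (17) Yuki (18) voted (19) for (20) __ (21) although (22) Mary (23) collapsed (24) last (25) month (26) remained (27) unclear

9

The gap at 20 is the prepositional object of "voted", inside a relative clause.
The relative pronoun is "who" (word 10); it is bound by the head noun immediately before it.
Its filler is the head noun "auditor", at word 9.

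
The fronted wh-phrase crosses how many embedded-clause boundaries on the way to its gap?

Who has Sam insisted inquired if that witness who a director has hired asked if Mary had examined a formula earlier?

"who" is extracted from the subject of "inquired".
Boundaries crossed, outermost first: [Ø] — 1 in total.

1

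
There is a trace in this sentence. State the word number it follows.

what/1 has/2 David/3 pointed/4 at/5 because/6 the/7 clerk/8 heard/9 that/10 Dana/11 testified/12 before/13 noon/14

The displaced element is "what" (word 1).
It functions as the object of the preposition "at" of "pointed", so the gap sits immediately after word 5 ("at").
Base order: David has pointed at what because the clerk heard that Dana testified before noon.

5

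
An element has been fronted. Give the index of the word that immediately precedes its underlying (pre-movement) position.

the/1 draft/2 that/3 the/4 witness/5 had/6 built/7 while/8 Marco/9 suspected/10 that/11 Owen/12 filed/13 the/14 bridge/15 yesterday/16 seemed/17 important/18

7

The displaced element is "the draft" (word 2).
It functions as the direct object of "built", so the gap sits immediately after word 7 ("built").
Base order: The witness had built the draft while Marco suspected that Owen filed the bridge yesterday.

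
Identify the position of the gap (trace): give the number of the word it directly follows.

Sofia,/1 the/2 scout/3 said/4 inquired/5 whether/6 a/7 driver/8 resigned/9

4

The displaced element is "Sofia" (word 1).
It is linked across 1 clause boundary (Ø).
It functions as the subject of "inquired", so the gap sits immediately after word 4 ("said").
Base order: The scout said that Sofia inquired whether a driver resigned.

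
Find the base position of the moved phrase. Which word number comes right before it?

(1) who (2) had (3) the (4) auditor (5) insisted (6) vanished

5

The displaced element is "who" (word 1).
It is linked across 1 clause boundary (Ø).
It functions as the subject of "vanished", so the gap sits immediately after word 5 ("insisted").
Base order: The auditor had insisted that who vanished.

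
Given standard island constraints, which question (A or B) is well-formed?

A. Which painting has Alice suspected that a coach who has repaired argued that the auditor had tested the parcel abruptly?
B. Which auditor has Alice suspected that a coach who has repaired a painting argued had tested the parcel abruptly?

In A, the wh-phrase is extracted from inside a complex-NP island (relative clause) (introduced by "who"), which blocks movement.
In B, the extraction path crosses only that-complement boundaries, which are transparent.
So B is grammatical.

B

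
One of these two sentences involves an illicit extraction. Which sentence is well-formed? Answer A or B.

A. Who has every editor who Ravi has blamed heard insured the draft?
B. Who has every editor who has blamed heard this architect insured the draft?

In B, the wh-phrase is extracted from inside a complex-NP island (relative clause) (introduced by "who"), which blocks movement.
In A, the extraction path crosses only that-complement boundaries, which are transparent.
So A is grammatical.

A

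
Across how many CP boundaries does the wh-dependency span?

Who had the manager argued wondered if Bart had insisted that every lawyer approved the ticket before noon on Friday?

1

"who" is extracted from the subject of "wondered".
Boundaries crossed, outermost first: [Ø] — 1 in total.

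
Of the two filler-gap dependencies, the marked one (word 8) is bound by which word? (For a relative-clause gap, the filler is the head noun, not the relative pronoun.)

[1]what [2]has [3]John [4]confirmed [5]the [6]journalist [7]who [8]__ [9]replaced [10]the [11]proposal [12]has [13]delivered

6

The marked gap is inside the relative clause, the subject of "replaced".
Its filler is the head noun "journalist" (via "who"), at word 6.
(The other dependency links word 1 to a gap after word 13.)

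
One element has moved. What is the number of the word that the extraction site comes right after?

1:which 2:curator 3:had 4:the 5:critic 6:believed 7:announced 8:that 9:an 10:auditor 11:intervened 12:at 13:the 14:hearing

The displaced element is "which curator" (word 2).
It is linked across 1 clause boundary (Ø).
It functions as the subject of "announced", so the gap sits immediately after word 6 ("believed").
Base order: The critic had believed which curator announced that an auditor intervened at the hearing.

6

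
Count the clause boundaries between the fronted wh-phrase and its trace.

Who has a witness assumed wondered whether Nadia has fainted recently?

"who" is extracted from the subject of "wondered".
Boundaries crossed, outermost first: [Ø] — 1 in total.

1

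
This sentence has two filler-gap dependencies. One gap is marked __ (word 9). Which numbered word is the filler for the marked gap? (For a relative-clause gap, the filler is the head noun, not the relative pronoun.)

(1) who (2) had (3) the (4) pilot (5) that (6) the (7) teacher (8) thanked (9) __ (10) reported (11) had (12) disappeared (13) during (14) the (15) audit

The marked gap is inside the relative clause, the direct object of "thanked".
Its filler is the head noun "pilot" (via "that"), at word 4.
(The other dependency links word 1 to a gap after word 10.)

4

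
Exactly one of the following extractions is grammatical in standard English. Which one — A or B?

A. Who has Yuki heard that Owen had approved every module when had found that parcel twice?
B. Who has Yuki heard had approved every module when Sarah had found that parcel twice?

In A, the wh-phrase is extracted from inside an adjunct island (introduced by "when"), which blocks movement.
In B, the extraction path crosses only that-complement boundaries, which are transparent.
So B is grammatical.

B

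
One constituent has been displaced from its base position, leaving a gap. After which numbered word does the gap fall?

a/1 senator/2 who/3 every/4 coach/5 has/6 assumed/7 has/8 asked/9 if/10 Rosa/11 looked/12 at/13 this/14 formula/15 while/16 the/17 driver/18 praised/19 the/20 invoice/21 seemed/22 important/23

The displaced element is "a senator" (word 2).
It is linked across 1 clause boundary (Ø).
It functions as the subject of "asked", so the gap sits immediately after word 7 ("assumed").
Base order: Every coach has assumed a senator has asked if Rosa looked at this formula while the driver praised the invoice.

7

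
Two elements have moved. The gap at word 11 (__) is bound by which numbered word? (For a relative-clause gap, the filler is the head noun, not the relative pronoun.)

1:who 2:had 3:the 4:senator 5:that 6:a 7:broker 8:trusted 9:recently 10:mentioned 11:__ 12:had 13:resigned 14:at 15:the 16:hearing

The marked gap is the subject of "resigned".
Its filler is the fronted wh-phrase "who", at word 1.
(The other dependency links word 4 to a gap after word 8.)

1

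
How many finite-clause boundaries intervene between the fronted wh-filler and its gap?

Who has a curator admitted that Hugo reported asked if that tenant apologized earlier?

2

"who" is extracted from the subject of "asked".
Boundaries crossed, outermost first: [that], [Ø] — 2 in total.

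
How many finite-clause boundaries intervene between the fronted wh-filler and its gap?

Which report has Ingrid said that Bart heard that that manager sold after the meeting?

"which report" is extracted from the object of "sold".
Boundaries crossed, outermost first: [that], [that] — 2 in total.

2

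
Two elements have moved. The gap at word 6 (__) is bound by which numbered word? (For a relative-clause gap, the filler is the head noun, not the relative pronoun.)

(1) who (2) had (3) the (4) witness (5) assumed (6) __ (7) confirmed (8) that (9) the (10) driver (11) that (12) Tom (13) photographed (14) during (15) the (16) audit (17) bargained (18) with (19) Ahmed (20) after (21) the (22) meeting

The marked gap is the subject of "confirmed".
Its filler is the fronted wh-phrase "who", at word 1.
(The other dependency links word 10 to a gap after word 13.)

1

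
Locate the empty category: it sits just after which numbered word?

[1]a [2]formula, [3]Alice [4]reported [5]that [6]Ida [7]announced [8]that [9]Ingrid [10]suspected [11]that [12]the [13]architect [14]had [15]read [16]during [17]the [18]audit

The displaced element is "a formula" (word 2).
It is linked across 3 clause boundaries (that → that → that).
It functions as the direct object of "read", so the gap sits immediately after word 15 ("read").
Base order: Alice reported that Ida announced that Ingrid suspected that the architect had read a formula during the audit.

15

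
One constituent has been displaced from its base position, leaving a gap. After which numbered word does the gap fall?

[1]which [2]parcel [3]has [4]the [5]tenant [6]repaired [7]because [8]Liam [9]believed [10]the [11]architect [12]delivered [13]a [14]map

6

The displaced element is "which parcel" (word 2).
It functions as the direct object of "repaired", so the gap sits immediately after word 6 ("repaired").
Base order: The tenant has repaired which parcel because Liam believed the architect delivered a map.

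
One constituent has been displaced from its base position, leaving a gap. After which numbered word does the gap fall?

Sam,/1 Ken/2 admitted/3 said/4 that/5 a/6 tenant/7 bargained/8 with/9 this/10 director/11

The displaced element is "Sam" (word 1).
It is linked across 1 clause boundary (Ø).
It functions as the subject of "said", so the gap sits immediately after word 3 ("admitted").
Base order: Ken admitted that Sam said that a tenant bargained with this director.

3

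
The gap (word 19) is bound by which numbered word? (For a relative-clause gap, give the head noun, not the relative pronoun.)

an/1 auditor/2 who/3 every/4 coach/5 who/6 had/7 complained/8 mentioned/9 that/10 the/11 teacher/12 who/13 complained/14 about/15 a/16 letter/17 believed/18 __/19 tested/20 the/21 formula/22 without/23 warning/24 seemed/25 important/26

The gap at 19 is the subject of "tested", inside a relative clause.
The relative pronoun is "who" (word 3); it is bound by the head noun immediately before it.
Its filler is the head noun "auditor", at word 2.

2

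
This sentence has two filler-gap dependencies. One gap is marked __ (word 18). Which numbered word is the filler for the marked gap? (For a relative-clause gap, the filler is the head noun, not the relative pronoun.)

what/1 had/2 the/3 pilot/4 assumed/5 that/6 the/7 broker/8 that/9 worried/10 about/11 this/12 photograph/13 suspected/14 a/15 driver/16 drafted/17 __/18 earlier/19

1

The marked gap is the direct object of "drafted".
Its filler is the fronted wh-phrase "what", at word 1.
(The other dependency links word 8 to a gap after word 9.)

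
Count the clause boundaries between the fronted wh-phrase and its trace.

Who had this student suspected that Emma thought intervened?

"who" is extracted from the subject of "intervened".
Boundaries crossed, outermost first: [that], [Ø] — 2 in total.

2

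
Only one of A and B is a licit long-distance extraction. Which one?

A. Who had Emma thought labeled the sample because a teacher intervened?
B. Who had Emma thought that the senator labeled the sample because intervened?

A

In B, the wh-phrase is extracted from inside an adjunct island (introduced by "because"), which blocks movement.
In A, the extraction path crosses only that-complement boundaries, which are transparent.
So A is grammatical.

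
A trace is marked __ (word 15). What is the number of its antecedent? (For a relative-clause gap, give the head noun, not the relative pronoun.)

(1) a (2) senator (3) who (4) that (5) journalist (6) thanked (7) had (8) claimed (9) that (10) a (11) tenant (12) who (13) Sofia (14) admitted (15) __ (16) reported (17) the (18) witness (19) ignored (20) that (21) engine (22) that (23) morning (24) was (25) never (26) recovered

11

The gap at 15 is the subject of "reported", inside a relative clause.
The relative pronoun is "who" (word 12); it is bound by the head noun immediately before it.
Its filler is the head noun "tenant", at word 11.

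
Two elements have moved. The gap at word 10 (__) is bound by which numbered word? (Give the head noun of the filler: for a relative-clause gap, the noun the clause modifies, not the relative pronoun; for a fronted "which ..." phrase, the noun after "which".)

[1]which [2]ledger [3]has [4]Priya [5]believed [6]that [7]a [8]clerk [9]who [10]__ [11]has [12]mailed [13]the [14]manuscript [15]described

8

The marked gap is inside the relative clause, the subject of "mailed".
Its filler is the head noun "clerk" (via "who"), at word 8.
(The other dependency links word 2 to a gap after word 15.)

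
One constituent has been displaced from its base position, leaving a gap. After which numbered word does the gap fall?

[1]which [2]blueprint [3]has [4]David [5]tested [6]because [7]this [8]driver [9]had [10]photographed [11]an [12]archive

5

The displaced element is "which blueprint" (word 2).
It functions as the direct object of "tested", so the gap sits immediately after word 5 ("tested").
Base order: David has tested which blueprint because this driver had photographed an archive.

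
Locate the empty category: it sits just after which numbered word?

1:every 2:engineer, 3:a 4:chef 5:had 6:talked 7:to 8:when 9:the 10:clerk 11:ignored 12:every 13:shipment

7

The displaced element is "every engineer" (word 2).
It functions as the object of the preposition "to" of "talked", so the gap sits immediately after word 7 ("to").
Base order: A chef had talked to every engineer when the clerk ignored every shipment.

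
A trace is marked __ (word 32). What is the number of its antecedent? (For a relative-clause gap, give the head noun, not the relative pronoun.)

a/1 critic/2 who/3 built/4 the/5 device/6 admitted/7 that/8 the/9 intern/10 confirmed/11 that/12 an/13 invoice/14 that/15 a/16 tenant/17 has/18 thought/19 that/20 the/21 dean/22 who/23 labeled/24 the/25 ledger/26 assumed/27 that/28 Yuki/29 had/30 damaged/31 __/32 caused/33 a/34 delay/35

14

The gap at 32 is the object of "damaged", inside a relative clause.
The relative pronoun is "that" (word 15); it is bound by the head noun immediately before it.
Its filler is the head noun "invoice", at word 14.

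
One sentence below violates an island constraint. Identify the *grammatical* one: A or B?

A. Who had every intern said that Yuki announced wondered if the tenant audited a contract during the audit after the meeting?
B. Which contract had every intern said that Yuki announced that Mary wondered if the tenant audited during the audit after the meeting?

A

In B, the wh-phrase is extracted from inside a wh-island (introduced by "if"), which blocks movement.
In A, the extraction path crosses only that-complement boundaries, which are transparent.
So A is grammatical.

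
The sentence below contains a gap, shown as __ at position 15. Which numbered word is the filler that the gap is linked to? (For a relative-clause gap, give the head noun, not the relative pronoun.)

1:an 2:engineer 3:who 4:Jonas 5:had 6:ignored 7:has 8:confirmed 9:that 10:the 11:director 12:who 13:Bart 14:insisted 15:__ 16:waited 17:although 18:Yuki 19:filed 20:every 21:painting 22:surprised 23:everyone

The gap at 15 is the subject of "waited", inside a relative clause.
The relative pronoun is "who" (word 12); it is bound by the head noun immediately before it.
Its filler is the head noun "director", at word 11.

11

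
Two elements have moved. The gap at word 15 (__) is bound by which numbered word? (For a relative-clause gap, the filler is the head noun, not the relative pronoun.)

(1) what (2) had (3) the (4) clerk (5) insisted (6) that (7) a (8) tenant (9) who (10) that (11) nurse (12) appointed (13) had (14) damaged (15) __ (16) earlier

1

The marked gap is the direct object of "damaged".
Its filler is the fronted wh-phrase "what", at word 1.
(The other dependency links word 8 to a gap after word 12.)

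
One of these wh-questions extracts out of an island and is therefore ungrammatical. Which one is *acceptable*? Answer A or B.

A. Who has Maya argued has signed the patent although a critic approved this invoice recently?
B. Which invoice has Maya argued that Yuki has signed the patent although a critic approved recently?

A

In B, the wh-phrase is extracted from inside an adjunct island (introduced by "although"), which blocks movement.
In A, the extraction path crosses only that-complement boundaries, which are transparent.
So A is grammatical.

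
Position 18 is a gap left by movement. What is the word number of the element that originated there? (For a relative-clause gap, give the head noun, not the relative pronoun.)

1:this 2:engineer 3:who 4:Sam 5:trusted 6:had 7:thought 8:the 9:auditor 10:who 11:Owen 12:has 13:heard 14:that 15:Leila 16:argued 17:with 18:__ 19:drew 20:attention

The gap at 18 is the prepositional object of "argued", inside a relative clause.
The relative pronoun is "who" (word 10); it is bound by the head noun immediately before it.
Its filler is the head noun "auditor", at word 9.

9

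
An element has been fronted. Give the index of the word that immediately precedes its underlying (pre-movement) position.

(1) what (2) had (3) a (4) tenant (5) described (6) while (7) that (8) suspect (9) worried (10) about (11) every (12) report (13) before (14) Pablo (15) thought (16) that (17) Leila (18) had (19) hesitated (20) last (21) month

The displaced element is "what" (word 1).
It functions as the direct object of "described", so the gap sits immediately after word 5 ("described").
Base order: A tenant had described what while that suspect worried about every report before Pablo thought that Leila had hesitated last month.

5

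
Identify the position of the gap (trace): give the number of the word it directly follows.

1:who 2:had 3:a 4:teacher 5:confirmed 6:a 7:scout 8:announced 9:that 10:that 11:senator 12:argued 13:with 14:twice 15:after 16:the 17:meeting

The displaced element is "who" (word 1).
It is linked across 2 clause boundaries (Ø → that).
It functions as the object of the preposition "with" of "argued", so the gap sits immediately after word 13 ("with").
Base order: A teacher had confirmed a scout announced that that senator argued with who twice after the meeting.

13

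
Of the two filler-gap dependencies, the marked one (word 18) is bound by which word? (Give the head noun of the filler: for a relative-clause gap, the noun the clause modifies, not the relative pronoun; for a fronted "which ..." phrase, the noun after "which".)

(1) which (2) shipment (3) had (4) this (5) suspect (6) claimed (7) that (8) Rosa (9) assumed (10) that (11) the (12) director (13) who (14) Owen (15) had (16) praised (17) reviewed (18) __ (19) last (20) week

2

The marked gap is the direct object of "reviewed".
Its filler is the fronted wh-phrase "which shipment", at word 2.
(The other dependency links word 12 to a gap after word 16.)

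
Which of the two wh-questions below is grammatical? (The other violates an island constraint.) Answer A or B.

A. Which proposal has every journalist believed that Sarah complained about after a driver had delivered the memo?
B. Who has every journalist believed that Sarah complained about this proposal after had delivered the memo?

In B, the wh-phrase is extracted from inside an adjunct island (introduced by "after"), which blocks movement.
In A, the extraction path crosses only that-complement boundaries, which are transparent.
So A is grammatical.

A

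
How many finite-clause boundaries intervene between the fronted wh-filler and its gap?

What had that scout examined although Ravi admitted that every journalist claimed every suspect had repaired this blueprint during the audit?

"what" originates inside the matrix clause — no clause boundary is crossed.

0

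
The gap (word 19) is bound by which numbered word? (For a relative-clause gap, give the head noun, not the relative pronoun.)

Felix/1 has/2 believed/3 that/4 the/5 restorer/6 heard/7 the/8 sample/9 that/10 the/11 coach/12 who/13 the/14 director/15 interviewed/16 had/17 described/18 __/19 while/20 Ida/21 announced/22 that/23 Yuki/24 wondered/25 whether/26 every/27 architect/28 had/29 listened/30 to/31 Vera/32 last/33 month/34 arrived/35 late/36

9

The gap at 19 is the object of "described", inside a relative clause.
The relative pronoun is "that" (word 10); it is bound by the head noun immediately before it.
Its filler is the head noun "sample", at word 9.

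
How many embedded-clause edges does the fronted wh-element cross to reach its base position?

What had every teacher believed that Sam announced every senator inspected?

"what" is extracted from the object of "inspected".
Boundaries crossed, outermost first: [that], [Ø] — 2 in total.

2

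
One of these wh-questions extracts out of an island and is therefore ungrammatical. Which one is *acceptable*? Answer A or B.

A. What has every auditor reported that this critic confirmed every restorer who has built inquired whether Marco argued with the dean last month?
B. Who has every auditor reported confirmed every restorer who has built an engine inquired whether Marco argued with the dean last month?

In A, the wh-phrase is extracted from inside a complex-NP island (relative clause) (introduced by "who"), which blocks movement.
In B, the extraction path crosses only that-complement boundaries, which are transparent.
So B is grammatical.

B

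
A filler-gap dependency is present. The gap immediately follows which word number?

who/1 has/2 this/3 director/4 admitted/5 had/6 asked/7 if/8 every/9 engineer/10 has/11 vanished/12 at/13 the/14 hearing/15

The displaced element is "who" (word 1).
It is linked across 1 clause boundary (Ø).
It functions as the subject of "asked", so the gap sits immediately after word 5 ("admitted").
Base order: This director has admitted that who had asked if every engineer has vanished at the hearing.

5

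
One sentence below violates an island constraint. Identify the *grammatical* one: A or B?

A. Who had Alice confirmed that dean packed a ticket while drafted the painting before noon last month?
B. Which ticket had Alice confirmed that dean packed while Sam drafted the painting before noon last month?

In A, the wh-phrase is extracted from inside an adjunct island (introduced by "while"), which blocks movement.
In B, the extraction path crosses only that-complement boundaries, which are transparent.
So B is grammatical.

B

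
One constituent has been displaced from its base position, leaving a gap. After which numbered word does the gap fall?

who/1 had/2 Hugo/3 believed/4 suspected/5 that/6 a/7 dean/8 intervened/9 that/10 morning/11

The displaced element is "who" (word 1).
It is linked across 1 clause boundary (Ø).
It functions as the subject of "suspected", so the gap sits immediately after word 4 ("believed").
Base order: Hugo had believed who suspected that a dean intervened that morning.

4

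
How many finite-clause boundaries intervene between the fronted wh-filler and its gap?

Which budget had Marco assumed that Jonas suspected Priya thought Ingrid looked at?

"which budget" is extracted from the PP object of "looked".
Boundaries crossed, outermost first: [that], [Ø], [Ø] — 3 in total.

3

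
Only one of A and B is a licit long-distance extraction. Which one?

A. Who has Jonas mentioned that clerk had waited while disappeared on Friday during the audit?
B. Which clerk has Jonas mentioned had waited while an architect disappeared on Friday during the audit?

In A, the wh-phrase is extracted from inside an adjunct island (introduced by "while"), which blocks movement.
In B, the extraction path crosses only that-complement boundaries, which are transparent.
So B is grammatical.

B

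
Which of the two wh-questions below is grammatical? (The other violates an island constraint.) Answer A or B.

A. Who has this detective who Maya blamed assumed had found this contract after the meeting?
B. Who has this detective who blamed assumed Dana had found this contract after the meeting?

In B, the wh-phrase is extracted from inside a complex-NP island (relative clause) (introduced by "who"), which blocks movement.
In A, the extraction path crosses only that-complement boundaries, which are transparent.
So A is grammatical.

A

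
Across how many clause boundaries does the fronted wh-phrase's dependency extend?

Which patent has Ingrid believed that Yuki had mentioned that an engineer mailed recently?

2

"which patent" is extracted from the object of "mailed".
Boundaries crossed, outermost first: [that], [that] — 2 in total.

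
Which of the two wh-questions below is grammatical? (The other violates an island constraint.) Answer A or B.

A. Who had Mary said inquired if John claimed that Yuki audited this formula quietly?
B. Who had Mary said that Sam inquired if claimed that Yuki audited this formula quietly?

A

In B, the wh-phrase is extracted from inside a wh-island (introduced by "if"), which blocks movement.
In A, the extraction path crosses only that-complement boundaries, which are transparent.
So A is grammatical.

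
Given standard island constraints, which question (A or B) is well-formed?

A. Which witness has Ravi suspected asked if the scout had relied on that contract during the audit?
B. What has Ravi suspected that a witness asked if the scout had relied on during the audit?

In B, the wh-phrase is extracted from inside a wh-island (introduced by "if"), which blocks movement.
In A, the extraction path crosses only that-complement boundaries, which are transparent.
So A is grammatical.

A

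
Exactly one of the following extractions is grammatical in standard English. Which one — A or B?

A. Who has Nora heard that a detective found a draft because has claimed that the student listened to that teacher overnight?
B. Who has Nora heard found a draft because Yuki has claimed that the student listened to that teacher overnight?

B

In A, the wh-phrase is extracted from inside an adjunct island (introduced by "because"), which blocks movement.
In B, the extraction path crosses only that-complement boundaries, which are transparent.
So B is grammatical.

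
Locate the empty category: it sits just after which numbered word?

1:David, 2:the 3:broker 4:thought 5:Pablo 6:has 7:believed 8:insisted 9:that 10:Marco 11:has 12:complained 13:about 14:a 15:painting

7

The displaced element is "David" (word 1).
It is linked across 2 clause boundaries (Ø → Ø).
It functions as the subject of "insisted", so the gap sits immediately after word 7 ("believed").
Base order: The broker thought Pablo has believed David insisted that Marco has complained about a painting.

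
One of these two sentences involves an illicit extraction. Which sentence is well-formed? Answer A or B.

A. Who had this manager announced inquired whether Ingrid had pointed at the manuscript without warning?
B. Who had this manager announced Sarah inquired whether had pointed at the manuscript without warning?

A

In B, the wh-phrase is extracted from inside a wh-island (introduced by "whether"), which blocks movement.
In A, the extraction path crosses only that-complement boundaries, which are transparent.
So A is grammatical.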